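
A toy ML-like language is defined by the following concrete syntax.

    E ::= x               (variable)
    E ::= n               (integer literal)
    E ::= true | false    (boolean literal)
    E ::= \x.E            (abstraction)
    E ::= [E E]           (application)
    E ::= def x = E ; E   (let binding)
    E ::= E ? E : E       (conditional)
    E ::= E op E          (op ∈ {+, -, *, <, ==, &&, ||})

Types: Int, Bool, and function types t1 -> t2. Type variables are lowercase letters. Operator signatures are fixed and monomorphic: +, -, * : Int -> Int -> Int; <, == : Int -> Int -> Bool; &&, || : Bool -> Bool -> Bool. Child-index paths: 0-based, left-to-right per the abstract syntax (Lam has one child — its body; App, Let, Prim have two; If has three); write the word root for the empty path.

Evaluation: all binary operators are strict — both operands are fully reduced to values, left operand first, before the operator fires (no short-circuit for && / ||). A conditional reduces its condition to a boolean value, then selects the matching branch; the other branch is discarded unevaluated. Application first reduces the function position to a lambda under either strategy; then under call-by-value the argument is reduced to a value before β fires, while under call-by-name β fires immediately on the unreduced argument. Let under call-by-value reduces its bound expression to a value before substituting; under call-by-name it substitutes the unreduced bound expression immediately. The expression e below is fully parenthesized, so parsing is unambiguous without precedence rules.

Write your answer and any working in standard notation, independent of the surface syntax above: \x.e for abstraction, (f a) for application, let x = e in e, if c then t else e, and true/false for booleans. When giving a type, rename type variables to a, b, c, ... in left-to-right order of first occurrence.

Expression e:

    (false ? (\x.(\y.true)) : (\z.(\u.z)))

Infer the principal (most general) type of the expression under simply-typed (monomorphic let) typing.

Answer: Bool -> a -> Bool

Working:
  unify Bool ~ Bool
\y._ : b -> Bool
\x._ : a -> b -> Bool
z : c
\u._ : d -> c
\z._ : c -> d -> c
  unify a -> b -> Bool ~ c -> d -> c
  unify a ~ c
  unify b -> Bool ~ d -> c
  unify b ~ d
  unify Bool ~ c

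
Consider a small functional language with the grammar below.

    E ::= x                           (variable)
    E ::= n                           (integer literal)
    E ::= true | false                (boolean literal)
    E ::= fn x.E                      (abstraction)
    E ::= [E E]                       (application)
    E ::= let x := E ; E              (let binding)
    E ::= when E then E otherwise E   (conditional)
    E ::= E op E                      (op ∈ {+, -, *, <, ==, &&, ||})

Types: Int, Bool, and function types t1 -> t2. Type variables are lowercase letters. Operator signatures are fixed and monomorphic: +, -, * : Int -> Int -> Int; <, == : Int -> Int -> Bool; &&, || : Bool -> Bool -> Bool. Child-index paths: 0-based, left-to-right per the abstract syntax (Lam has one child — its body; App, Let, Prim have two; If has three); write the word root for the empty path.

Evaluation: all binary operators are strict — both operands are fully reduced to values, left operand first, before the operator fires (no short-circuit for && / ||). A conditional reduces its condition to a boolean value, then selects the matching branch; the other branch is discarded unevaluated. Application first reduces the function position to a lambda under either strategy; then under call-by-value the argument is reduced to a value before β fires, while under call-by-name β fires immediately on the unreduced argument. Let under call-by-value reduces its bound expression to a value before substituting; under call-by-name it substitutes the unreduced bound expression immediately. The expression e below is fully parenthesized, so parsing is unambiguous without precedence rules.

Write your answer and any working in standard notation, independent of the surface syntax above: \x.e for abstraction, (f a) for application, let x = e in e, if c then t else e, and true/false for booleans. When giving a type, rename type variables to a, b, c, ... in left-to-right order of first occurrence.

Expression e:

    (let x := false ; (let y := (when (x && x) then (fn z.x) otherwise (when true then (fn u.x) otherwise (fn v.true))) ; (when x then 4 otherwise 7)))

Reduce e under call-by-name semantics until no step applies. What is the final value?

Derivation:
step 0: (let x = false in (let y = (if (x && x) then (\z.x) else (if true then (\u.x) else (\v.true))) in (if x then 4 else 7)))
step 1: [let@root] (let y = (if (false && false) then (\z.false) else (if true then (\u.false) else (\v.true))) in (if false then 4 else 7))
step 2: [let@root] (if false then 4 else 7)
step 3: [if@root] 7

Answer: 7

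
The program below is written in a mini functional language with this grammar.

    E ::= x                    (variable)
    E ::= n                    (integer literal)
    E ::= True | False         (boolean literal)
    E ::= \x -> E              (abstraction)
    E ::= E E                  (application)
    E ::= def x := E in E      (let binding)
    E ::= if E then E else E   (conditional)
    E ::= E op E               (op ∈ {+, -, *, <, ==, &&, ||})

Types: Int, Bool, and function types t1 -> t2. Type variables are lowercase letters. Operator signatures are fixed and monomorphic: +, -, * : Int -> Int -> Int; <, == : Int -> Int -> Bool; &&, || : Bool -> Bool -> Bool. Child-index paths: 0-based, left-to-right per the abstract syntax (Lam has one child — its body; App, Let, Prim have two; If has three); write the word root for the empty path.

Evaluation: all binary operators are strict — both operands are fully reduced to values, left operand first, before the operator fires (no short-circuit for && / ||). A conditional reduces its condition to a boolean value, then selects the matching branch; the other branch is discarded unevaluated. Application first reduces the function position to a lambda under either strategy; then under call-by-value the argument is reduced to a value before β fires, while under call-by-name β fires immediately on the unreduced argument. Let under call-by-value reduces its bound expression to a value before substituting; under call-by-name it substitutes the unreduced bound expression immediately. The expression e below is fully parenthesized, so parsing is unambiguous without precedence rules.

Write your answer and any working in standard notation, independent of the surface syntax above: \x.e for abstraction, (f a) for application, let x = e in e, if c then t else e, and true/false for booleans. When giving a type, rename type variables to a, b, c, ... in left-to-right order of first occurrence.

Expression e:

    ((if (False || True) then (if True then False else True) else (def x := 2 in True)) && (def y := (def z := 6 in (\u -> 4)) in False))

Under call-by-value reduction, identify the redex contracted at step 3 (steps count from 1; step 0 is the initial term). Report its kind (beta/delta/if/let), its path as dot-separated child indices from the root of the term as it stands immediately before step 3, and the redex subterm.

Working:
step 0: ((if (false || true) then (if true then false else true) else (let x = 2 in true)) && (let y = (let z = 6 in (\u.4)) in false))
step 1: [delta@0.0] ((if true then (if true then false else true) else (let x = 2 in true)) && (let y = (let z = 6 in (\u.4)) in false))
step 2: [if@0] ((if true then false else true) && (let y = (let z = 6 in (\u.4)) in false))
step 3: [if@0] (false && (let y = (let z = 6 in (\u.4)) in false))

Answer: if at 0 : (if true then false else true)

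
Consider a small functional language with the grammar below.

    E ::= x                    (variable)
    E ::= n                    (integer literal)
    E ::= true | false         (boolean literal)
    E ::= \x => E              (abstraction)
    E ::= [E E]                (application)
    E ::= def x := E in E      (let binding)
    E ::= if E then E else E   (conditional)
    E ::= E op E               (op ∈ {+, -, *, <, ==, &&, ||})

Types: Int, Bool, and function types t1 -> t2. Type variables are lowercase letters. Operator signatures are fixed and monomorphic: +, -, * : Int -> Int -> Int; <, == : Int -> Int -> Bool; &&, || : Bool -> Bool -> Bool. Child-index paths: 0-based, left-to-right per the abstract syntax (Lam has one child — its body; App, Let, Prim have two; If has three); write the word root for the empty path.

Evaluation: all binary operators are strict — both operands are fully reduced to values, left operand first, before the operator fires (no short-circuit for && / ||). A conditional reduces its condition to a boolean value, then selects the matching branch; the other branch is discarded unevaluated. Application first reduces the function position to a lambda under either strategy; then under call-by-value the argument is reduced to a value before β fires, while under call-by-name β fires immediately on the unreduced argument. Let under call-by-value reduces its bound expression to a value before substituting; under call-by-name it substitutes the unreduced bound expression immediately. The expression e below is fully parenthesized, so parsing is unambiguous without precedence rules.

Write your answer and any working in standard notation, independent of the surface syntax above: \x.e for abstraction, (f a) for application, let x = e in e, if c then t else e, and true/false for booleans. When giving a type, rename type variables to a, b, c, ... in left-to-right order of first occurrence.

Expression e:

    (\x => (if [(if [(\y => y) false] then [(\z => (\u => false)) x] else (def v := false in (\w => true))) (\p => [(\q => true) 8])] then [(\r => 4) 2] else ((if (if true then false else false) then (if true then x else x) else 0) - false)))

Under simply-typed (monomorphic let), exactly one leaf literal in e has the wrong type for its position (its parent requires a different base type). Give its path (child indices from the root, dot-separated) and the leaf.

Answer: 0.2.1 : false

Working:
y : b
\y._ : b -> b
  unify b -> b ~ Bool -> c
  unify b ~ Bool
  unify Bool ~ c
_ _ : Bool
  unify Bool ~ Bool
\u._ : e -> Bool
\z._ : d -> e -> Bool
x : a
  unify d -> e -> Bool ~ a -> f
  unify d ~ a
  unify e -> Bool ~ f
_ _ : e -> Bool
let v : Bool
\w._ : g -> Bool
  unify e -> Bool ~ g -> Bool
  unify e ~ g
  unify Bool ~ Bool
\q._ : i -> Bool
  unify i -> Bool ~ Int -> j
  unify i ~ Int
  unify Bool ~ j
_ _ : Bool
\p._ : h -> Bool
  unify g -> Bool ~ (h -> Bool) -> k
  unify g ~ h -> Bool
  unify Bool ~ k
_ _ : Bool
  unify Bool ~ Bool
\r._ : l -> Int
  unify l -> Int ~ Int -> m
  unify l ~ Int
  unify Int ~ m
_ _ : Int
  unify Bool ~ Bool
  unify Bool ~ Bool
  unify Bool ~ Bool
  unify Bool ~ Bool
x : a
x : a
  unify a ~ a
  unify a ~ Int
  unify Int ~ Int
  unify Bool ~ Int
  FAIL: mismatch Bool ~ Int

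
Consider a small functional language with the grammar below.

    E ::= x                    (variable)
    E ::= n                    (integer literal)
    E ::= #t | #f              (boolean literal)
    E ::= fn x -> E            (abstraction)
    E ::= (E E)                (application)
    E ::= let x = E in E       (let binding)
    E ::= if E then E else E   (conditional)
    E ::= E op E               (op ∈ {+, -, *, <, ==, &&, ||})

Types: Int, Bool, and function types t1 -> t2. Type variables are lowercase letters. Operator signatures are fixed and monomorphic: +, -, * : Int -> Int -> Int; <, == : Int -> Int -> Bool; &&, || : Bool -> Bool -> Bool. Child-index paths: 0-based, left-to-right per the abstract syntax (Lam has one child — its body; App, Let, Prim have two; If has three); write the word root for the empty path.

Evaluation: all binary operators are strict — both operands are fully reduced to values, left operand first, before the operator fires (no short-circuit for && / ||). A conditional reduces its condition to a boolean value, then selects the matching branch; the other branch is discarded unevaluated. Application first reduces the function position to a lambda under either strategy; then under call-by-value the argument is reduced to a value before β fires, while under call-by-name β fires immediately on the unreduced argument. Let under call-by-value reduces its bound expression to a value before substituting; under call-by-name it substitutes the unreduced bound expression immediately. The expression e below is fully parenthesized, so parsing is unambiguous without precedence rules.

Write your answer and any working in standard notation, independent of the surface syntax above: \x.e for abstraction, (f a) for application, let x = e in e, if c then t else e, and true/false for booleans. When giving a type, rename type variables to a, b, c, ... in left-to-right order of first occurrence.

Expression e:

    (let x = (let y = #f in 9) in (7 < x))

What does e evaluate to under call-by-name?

Answer: true

Working:
step 0: (let x = (let y = false in 9) in (7 < x))
step 1: [let@root] (7 < (let y = false in 9))
step 2: [let@1] (7 < 9)
step 3: [delta@root] true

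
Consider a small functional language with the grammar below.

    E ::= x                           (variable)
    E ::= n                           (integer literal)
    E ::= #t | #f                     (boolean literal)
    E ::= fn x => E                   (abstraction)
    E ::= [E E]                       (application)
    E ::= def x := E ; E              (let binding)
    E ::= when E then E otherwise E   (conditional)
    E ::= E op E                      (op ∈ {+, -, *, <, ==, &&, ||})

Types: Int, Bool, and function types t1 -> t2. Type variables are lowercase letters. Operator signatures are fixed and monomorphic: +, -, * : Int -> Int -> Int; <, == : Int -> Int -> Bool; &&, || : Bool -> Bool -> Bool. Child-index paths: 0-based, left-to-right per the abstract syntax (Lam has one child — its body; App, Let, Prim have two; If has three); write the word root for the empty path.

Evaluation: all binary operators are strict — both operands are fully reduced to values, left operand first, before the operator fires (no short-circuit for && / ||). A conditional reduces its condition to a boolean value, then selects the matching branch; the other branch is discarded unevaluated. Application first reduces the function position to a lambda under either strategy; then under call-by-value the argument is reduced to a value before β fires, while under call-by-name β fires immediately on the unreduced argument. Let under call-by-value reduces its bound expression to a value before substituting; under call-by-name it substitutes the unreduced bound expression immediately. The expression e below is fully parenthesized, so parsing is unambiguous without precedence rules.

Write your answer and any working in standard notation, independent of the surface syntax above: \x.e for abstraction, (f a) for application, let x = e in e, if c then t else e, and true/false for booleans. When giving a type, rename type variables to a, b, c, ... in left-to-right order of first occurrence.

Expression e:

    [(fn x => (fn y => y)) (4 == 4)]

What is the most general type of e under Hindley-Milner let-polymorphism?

Trace:
y : b
\y._ : b -> b
\x._ : a -> b -> b
  unify Int ~ Int
  unify Int ~ Int
  unify a -> b -> b ~ Bool -> c
  unify a ~ Bool
  unify b -> b ~ c
_ _ : b -> b

Answer: a -> a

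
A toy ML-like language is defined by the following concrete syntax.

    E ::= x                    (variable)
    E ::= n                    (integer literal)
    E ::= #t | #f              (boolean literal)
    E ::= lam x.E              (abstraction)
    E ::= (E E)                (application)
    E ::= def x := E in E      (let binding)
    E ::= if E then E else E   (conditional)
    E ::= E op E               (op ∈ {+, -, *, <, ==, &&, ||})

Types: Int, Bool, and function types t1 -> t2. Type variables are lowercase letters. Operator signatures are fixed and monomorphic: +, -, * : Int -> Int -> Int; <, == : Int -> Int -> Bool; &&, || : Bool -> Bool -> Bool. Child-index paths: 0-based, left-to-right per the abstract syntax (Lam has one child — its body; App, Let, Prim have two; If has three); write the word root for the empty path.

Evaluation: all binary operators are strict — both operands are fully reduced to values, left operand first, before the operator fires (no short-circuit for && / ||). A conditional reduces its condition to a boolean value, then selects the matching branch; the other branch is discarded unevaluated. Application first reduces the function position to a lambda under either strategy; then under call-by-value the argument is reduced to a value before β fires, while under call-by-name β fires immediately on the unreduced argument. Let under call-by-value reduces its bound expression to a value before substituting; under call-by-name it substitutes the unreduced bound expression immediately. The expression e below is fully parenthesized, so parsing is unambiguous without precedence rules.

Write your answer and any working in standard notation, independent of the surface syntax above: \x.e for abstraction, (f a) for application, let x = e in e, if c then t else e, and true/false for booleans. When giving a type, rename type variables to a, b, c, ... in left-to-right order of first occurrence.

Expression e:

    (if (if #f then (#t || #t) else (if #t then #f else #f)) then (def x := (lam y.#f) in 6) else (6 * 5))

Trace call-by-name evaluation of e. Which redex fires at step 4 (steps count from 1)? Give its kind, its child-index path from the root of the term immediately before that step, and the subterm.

Answer: delta at root : (6 * 5)

Derivation:
step 0: (if (if false then (true || true) else (if true then false else false)) then (let x = (\y.false) in 6) else (6 * 5))
step 1: [if@0] (if (if true then false else false) then (let x = (\y.false) in 6) else (6 * 5))
step 2: [if@0] (if false then (let x = (\y.false) in 6) else (6 * 5))
step 3: [if@root] (6 * 5)
step 4: [delta@root] 30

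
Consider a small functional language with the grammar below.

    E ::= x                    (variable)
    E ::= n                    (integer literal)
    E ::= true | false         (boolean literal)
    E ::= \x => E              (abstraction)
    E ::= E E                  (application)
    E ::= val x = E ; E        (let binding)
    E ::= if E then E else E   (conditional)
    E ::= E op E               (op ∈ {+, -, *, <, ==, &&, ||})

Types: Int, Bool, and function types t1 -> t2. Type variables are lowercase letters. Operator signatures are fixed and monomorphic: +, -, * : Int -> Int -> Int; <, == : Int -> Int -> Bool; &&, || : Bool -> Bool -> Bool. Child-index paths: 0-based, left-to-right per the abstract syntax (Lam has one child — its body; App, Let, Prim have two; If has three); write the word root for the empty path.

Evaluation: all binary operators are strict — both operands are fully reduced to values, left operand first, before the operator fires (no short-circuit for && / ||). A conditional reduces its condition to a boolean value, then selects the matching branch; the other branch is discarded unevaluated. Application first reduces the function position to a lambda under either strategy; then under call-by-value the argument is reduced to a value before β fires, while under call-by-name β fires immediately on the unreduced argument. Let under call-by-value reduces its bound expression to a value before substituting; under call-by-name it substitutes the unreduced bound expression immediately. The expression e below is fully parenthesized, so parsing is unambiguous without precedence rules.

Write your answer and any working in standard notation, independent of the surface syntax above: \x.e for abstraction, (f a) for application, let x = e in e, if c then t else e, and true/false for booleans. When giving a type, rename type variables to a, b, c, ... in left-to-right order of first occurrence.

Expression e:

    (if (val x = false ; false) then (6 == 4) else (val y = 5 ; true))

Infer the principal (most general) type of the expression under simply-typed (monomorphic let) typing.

Derivation:
let x : Bool
  unify Bool ~ Bool
  unify Int ~ Int
  unify Int ~ Int
let y : Int
  unify Bool ~ Bool

Answer: Bool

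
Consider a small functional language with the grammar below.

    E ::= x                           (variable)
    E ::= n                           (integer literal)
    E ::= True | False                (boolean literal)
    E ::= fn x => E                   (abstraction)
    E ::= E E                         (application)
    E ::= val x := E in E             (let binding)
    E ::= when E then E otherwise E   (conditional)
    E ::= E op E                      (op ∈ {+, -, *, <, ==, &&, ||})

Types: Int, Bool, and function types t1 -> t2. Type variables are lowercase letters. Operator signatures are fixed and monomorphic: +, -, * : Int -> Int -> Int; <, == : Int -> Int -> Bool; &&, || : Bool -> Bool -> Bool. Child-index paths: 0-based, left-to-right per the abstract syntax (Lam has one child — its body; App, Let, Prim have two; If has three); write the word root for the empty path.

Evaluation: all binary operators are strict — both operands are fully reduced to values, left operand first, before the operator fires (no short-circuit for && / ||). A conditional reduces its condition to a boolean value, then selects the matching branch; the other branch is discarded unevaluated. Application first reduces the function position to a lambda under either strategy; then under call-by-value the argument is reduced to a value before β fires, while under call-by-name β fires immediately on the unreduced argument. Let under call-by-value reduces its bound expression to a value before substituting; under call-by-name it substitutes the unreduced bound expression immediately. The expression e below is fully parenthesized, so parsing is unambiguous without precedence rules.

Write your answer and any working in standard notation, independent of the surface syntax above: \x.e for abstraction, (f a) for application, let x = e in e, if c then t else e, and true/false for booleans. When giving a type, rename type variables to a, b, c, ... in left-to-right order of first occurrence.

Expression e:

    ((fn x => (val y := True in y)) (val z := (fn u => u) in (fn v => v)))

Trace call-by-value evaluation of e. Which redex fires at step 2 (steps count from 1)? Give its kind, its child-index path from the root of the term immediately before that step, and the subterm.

Answer: beta at root : ((\x.(let y = true in y)) (\v.v))

Trace:
step 0: ((\x.(let y = true in y)) (let z = (\u.u) in (\v.v)))
step 1: [let@1] ((\x.(let y = true in y)) (\v.v))
step 2: [beta@root] (let y = true in y)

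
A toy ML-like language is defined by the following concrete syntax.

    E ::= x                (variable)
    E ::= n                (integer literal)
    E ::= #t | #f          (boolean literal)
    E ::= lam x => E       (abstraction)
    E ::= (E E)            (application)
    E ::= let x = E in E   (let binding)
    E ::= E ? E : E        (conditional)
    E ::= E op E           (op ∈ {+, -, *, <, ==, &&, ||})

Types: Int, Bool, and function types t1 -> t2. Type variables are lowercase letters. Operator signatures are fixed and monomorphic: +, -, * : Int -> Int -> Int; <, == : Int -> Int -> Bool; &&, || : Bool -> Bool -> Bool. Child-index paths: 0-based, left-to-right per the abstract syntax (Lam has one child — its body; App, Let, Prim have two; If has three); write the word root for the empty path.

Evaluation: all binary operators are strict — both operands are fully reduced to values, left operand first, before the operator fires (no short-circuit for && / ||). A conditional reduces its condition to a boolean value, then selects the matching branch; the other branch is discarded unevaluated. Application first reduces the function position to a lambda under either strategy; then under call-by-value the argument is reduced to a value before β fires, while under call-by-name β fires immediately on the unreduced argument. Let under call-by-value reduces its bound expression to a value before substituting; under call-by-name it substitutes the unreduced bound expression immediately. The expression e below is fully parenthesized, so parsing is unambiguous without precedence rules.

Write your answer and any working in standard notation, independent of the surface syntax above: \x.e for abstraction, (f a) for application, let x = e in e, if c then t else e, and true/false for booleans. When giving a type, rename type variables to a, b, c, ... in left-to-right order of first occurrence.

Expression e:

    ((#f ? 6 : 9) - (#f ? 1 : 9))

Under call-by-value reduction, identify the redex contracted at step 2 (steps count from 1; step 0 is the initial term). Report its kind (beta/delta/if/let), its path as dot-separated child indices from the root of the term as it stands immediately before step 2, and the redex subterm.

Working:
step 0: ((if false then 6 else 9) - (if false then 1 else 9))
step 1: [if@0] (9 - (if false then 1 else 9))
step 2: [if@1] (9 - 9)

Answer: if at 1 : (if false then 1 else 9)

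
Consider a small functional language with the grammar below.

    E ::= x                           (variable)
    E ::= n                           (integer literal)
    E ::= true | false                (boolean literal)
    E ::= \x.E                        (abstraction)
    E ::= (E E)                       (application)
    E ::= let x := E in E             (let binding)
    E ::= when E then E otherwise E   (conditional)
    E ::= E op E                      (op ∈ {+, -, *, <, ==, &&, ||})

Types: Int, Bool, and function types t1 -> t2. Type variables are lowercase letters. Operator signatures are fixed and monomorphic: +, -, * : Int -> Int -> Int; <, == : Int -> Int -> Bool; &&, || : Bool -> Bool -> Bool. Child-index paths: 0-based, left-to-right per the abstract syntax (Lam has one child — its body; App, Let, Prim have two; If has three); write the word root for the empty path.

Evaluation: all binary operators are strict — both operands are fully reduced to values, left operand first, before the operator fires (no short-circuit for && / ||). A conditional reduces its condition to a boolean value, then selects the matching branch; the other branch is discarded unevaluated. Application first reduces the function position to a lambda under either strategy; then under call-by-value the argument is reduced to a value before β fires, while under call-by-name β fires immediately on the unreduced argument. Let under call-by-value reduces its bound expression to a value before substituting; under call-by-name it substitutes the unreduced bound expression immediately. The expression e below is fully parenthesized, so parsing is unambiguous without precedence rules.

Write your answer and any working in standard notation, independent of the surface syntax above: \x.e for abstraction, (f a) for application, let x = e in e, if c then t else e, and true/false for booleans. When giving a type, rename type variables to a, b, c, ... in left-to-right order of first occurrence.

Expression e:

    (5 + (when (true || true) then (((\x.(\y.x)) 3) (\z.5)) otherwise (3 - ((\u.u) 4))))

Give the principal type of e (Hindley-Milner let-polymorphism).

Working:
  unify Int ~ Int
  unify Bool ~ Bool
  unify Bool ~ Bool
  unify Bool ~ Bool
x : a
\y._ : b -> a
\x._ : a -> b -> a
  unify a -> b -> a ~ Int -> c
  unify a ~ Int
  unify b -> Int ~ c
_ _ : b -> Int
\z._ : d -> Int
  unify b -> Int ~ (d -> Int) -> e
  unify b ~ d -> Int
  unify Int ~ e
_ _ : Int
  unify Int ~ Int
u : f
\u._ : f -> f
  unify f -> f ~ Int -> g
  unify f ~ Int
  unify Int ~ g
_ _ : Int
  unify Int ~ Int
  unify Int ~ Int
  unify Int ~ Int

Answer: Int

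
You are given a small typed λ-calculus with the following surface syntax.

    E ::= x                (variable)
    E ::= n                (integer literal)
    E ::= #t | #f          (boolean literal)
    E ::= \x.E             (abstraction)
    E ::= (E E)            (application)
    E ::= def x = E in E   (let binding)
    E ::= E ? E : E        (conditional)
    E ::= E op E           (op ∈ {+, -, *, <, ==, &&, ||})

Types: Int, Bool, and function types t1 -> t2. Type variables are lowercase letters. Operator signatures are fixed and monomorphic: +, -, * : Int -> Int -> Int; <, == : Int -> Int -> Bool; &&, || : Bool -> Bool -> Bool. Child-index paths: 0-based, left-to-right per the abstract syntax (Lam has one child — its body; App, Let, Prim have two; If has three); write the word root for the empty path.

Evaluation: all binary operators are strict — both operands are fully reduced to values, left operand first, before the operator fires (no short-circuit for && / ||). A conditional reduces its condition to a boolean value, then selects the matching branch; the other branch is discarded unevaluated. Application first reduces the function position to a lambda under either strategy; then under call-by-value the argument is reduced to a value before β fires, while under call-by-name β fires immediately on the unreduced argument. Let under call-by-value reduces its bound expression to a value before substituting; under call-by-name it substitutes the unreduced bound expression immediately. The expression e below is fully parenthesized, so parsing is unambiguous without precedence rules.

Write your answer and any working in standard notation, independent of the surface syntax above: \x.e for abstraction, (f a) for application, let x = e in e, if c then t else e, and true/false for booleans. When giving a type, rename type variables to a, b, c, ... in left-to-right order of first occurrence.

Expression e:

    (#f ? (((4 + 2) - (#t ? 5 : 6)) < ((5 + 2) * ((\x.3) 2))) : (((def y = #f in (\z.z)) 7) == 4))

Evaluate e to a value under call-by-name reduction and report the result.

Trace:
step 0: (if false then (((4 + 2) - (if true then 5 else 6)) < ((5 + 2) * ((\x.3) 2))) else (((let y = false in (\z.z)) 7) == 4))
step 1: [if@root] (((let y = false in (\z.z)) 7) == 4)
step 2: [let@0.0] (((\z.z) 7) == 4)
step 3: [beta@0] (7 == 4)
step 4: [delta@root] false

Answer: false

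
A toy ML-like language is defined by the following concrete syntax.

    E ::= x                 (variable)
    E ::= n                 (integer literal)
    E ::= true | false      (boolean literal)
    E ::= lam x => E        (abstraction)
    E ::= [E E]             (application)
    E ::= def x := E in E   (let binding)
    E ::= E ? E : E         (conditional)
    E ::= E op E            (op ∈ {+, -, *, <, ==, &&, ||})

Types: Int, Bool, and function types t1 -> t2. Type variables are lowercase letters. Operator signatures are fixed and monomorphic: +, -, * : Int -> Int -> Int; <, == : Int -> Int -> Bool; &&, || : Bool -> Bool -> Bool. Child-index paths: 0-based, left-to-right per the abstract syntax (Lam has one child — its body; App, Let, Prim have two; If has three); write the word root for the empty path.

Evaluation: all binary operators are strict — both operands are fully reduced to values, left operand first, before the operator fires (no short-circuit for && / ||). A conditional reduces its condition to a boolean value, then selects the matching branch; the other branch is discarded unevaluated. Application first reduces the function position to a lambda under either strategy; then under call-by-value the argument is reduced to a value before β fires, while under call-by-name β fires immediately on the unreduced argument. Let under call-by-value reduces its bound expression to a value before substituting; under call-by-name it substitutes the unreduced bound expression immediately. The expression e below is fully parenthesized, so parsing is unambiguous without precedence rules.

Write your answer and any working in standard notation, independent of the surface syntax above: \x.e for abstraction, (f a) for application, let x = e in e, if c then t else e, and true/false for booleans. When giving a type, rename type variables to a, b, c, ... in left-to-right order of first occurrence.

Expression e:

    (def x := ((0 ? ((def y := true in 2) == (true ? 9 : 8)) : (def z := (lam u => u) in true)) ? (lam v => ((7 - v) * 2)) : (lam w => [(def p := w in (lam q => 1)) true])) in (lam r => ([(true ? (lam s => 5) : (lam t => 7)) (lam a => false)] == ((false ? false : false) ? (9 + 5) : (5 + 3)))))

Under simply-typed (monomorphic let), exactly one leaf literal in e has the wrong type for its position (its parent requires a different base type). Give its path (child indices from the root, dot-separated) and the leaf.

Answer: 0.0.0 : 0

Working:
  unify Int ~ Bool
  FAIL: mismatch Int ~ Bool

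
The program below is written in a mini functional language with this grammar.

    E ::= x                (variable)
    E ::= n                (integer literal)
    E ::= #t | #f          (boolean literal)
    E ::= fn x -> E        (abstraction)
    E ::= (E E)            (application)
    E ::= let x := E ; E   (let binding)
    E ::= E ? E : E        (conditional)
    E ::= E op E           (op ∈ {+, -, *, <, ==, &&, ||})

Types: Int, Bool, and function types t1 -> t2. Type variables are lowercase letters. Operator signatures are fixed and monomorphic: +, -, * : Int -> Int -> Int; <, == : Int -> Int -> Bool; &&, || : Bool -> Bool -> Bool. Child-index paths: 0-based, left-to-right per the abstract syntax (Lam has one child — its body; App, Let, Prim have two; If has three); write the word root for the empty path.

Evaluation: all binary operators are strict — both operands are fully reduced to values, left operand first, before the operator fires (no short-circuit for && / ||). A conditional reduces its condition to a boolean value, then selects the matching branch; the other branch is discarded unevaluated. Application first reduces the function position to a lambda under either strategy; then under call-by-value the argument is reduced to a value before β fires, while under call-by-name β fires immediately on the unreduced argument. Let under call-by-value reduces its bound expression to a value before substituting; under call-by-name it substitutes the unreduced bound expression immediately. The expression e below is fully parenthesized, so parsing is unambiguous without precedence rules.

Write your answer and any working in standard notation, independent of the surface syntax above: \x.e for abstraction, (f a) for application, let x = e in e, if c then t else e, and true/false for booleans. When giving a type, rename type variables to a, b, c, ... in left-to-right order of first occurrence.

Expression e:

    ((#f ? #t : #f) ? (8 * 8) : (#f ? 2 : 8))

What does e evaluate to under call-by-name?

Trace:
step 0: (if (if false then true else false) then (8 * 8) else (if false then 2 else 8))
step 1: [if@0] (if false then (8 * 8) else (if false then 2 else 8))
step 2: [if@root] (if false then 2 else 8)
step 3: [if@root] 8

Answer: 8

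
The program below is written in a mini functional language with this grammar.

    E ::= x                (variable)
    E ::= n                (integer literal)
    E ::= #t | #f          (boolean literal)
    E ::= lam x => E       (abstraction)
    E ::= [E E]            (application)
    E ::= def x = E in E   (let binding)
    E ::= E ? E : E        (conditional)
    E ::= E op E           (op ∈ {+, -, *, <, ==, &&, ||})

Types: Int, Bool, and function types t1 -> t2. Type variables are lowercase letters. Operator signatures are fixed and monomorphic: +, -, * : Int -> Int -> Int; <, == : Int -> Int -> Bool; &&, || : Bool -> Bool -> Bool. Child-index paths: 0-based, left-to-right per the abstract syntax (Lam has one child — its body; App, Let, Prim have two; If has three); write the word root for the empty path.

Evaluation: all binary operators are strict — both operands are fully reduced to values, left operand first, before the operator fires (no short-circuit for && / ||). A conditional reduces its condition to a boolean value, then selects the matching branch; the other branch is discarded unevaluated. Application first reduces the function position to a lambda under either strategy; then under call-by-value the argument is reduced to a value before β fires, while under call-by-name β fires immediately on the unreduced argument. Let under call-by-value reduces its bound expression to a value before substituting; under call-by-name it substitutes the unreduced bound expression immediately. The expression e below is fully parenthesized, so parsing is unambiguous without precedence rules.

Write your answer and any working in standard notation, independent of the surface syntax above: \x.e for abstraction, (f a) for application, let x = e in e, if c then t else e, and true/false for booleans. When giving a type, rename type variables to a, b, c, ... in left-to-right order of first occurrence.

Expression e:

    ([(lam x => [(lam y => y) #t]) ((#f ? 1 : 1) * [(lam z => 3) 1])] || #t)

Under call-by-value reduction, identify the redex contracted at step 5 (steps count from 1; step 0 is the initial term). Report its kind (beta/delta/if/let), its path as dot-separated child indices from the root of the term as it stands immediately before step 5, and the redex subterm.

Answer: beta at 0 : ((\y.y) true)

Trace:
step 0: (((\x.((\y.y) true)) ((if false then 1 else 1) * ((\z.3) 1))) || true)
step 1: [if@0.1.0] (((\x.((\y.y) true)) (1 * ((\z.3) 1))) || true)
step 2: [beta@0.1.1] (((\x.((\y.y) true)) (1 * 3)) || true)
step 3: [delta@0.1] (((\x.((\y.y) true)) 3) || true)
step 4: [beta@0] (((\y.y) true) || true)
step 5: [beta@0] (true || true)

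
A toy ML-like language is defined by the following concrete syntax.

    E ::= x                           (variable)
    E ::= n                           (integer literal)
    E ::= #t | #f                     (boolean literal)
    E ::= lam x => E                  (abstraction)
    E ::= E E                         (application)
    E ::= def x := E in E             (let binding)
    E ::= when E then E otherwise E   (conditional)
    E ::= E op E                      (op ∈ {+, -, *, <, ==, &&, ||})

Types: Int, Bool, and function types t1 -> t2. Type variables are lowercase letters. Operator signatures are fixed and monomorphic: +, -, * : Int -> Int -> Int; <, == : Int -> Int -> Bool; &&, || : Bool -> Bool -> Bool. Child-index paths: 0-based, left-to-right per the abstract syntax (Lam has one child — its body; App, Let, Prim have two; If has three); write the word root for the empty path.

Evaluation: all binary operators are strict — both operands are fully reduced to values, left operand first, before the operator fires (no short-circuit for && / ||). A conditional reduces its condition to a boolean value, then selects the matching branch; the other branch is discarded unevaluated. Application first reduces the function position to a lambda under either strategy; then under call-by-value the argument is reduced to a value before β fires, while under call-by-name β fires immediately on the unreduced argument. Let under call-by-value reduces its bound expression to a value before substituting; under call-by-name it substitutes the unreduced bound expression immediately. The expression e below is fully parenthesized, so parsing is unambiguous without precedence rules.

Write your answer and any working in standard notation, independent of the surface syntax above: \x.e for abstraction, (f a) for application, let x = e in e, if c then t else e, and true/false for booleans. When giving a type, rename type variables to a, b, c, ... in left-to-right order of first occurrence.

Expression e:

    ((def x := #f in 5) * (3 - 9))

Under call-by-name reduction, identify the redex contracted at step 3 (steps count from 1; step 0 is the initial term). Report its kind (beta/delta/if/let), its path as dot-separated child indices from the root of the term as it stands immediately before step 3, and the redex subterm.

Answer: delta at root : (5 * -6)

Derivation:
step 0: ((let x = false in 5) * (3 - 9))
step 1: [let@0] (5 * (3 - 9))
step 2: [delta@1] (5 * -6)
step 3: [delta@root] -30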